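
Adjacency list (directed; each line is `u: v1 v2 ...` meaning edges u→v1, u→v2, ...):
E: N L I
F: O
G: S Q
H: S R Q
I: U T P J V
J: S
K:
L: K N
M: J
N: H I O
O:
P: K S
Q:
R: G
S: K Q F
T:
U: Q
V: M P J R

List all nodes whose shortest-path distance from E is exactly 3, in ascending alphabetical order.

M, Q, R, S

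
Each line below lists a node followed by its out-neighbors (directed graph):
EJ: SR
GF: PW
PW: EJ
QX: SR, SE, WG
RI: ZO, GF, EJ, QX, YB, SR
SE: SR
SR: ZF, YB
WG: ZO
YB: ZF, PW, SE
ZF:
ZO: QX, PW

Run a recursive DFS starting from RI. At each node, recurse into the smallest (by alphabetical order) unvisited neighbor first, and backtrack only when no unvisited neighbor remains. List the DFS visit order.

RI EJ SR YB PW SE ZF GF QX WG ZO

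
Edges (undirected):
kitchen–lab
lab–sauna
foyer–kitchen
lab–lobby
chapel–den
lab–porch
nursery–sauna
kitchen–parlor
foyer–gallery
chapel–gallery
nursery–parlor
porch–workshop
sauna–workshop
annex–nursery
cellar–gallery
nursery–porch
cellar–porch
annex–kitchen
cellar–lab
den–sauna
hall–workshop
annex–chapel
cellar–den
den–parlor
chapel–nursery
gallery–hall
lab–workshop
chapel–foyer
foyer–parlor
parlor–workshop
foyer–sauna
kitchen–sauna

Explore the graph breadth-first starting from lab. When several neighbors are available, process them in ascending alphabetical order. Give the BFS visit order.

Visit lab; enqueue cellar, kitchen, lobby, porch, sauna, workshop → queue [cellar, kitchen, lobby, porch, sauna, workshop]
Visit cellar; enqueue den, gallery → queue [kitchen, lobby, porch, sauna, workshop, den, gallery]
Visit kitchen; enqueue annex, foyer, parlor → queue [lobby, porch, sauna, workshop, den, gallery, annex, foyer, parlor]
Visit lobby → queue [porch, sauna, workshop, den, gallery, annex, foyer, parlor]
Visit porch; enqueue nursery → queue [sauna, workshop, den, gallery, annex, foyer, parlor, nursery]
Visit sauna → queue [workshop, den, gallery, annex, foyer, parlor, nursery]
Visit workshop; enqueue hall → queue [den, gallery, annex, foyer, parlor, nursery, hall]
Visit den; enqueue chapel → queue [gallery, annex, foyer, parlor, nursery, hall, chapel]
Visit gallery → queue [annex, foyer, parlor, nursery, hall, chapel]
Visit annex → queue [foyer, parlor, nursery, hall, chapel]
Visit foyer → queue [parlor, nursery, hall, chapel]
Visit parlor → queue [nursery, hall, chapel]
Visit nursery → queue [hall, chapel]
Visit hall → queue [chapel]
Visit chapel → queue []

lab, cellar, kitchen, lobby, porch, sauna, workshop, den, gallery, annex, foyer, parlor, nursery, hall, chapel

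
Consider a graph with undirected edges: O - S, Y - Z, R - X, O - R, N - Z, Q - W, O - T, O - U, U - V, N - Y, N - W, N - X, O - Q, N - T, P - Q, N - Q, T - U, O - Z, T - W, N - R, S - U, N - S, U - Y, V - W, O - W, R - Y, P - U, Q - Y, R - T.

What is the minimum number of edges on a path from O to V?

2

Level 0: O
Level 1: Q, R, S, T, U, W, Z
Level 2: N, P, V, X, Y
V first appears at level 2.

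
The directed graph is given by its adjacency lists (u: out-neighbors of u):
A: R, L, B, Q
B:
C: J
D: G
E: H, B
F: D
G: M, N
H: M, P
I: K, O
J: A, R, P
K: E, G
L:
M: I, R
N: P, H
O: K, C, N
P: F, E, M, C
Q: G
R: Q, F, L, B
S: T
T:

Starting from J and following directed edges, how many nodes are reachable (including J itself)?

BFS from J visits: J, A, P, R, B, L, Q, C, E, F, M, G, H, D, I, N, K, O
Reachable nodes: 18 of 20 total.

18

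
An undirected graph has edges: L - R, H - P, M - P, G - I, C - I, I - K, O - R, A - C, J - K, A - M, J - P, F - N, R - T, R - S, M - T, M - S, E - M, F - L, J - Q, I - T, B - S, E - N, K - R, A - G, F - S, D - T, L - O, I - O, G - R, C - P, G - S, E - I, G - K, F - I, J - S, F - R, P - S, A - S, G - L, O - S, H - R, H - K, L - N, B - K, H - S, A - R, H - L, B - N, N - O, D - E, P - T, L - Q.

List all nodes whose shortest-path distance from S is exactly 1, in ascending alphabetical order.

A, B, F, G, H, J, M, O, P, R

Level 0: S
Level 1: A, B, F, G, H, J, M, O, P, R
Level 2: C, E, I, K, L, N, Q, T
Level 3: D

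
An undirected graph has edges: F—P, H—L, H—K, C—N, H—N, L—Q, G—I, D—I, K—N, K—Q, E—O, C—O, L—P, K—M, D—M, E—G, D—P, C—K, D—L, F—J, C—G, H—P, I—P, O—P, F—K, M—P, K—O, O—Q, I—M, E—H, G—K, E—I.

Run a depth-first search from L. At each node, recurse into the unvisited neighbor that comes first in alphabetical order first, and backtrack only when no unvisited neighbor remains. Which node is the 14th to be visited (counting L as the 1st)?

Visit L
L → D
D → I
I → E
E → G
G → C
C → K
K → F
F → J
F → P
P → H
H → N
P → M
P → O
O → Q

Visit order: L, D, I, E, G, C, K, F, J, P, H, N, M, O, Q

O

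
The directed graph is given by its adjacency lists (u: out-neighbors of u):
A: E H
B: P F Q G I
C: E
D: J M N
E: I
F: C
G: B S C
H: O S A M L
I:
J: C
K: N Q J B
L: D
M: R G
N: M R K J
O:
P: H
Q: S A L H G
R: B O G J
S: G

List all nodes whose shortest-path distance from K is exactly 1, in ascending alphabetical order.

Level 0: K
Level 1: B, J, N, Q
Level 2: A, C, F, G, H, I, L, M, P, R, S
Level 3: D, E, O

B, J, N, Q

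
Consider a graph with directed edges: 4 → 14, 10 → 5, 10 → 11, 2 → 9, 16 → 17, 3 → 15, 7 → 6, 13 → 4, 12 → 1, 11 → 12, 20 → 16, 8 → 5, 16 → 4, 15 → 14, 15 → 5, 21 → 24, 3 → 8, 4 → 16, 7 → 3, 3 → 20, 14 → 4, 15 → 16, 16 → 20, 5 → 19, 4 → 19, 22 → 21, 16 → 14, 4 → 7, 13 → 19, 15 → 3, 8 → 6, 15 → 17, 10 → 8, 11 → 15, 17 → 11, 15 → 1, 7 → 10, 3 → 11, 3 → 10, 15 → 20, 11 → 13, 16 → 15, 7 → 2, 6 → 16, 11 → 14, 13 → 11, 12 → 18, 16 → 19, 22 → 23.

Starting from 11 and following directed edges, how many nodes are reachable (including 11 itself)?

20

BFS from 11 visits: 11, 15, 14, 13, 12, 20, 17, 16, 5, 3, 1, 4, 19, 18, 10, 8, 7, 6, 2, 9
Reachable nodes: 20 of 24 total.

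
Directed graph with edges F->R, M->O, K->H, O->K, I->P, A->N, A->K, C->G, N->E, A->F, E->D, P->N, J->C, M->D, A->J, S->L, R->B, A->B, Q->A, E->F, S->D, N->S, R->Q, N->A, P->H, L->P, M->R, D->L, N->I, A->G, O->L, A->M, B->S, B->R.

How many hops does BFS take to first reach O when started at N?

3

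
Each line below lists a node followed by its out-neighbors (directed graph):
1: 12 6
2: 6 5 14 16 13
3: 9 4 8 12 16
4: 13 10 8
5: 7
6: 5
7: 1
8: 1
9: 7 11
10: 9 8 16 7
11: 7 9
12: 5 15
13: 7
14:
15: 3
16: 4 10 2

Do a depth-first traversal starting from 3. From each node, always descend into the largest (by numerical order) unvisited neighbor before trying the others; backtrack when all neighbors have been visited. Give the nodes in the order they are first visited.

Visit 3
3 → 16
16 → 10
10 → 9
9 → 11
11 → 7
7 → 1
1 → 12
12 → 15
12 → 5
1 → 6
10 → 8
16 → 4
4 → 13
16 → 2
2 → 14

3 → 16 → 10 → 9 → 11 → 7 → 1 → 12 → 15 → 5 → 6 → 8 → 4 → 13 → 2 → 14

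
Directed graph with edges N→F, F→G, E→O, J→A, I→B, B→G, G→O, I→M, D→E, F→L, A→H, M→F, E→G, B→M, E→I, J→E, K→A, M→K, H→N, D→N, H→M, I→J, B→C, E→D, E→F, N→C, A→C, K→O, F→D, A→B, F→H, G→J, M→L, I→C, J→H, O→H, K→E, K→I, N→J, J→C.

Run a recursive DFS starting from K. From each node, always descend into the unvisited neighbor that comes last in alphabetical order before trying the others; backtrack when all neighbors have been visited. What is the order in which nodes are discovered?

K, O, H, N, J, E, I, M, L, F, G, D, C, B, A

Visit K
K → O
O → H
H → N
N → J
J → E
E → I
I → M
M → L
M → F
F → G
F → D
I → C
I → B
J → A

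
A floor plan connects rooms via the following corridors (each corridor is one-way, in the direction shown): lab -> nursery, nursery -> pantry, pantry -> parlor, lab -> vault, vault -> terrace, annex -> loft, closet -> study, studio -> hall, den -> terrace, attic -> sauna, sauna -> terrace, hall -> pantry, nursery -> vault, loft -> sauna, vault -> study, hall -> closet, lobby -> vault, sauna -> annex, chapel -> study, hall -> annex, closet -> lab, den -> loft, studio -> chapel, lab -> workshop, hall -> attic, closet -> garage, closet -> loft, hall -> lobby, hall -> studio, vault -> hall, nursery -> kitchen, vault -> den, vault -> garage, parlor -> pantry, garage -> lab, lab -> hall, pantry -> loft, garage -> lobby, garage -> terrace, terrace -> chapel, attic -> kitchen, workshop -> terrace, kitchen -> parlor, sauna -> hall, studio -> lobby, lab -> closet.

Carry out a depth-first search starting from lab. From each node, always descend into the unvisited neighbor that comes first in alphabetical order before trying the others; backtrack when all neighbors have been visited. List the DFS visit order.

Visit lab
lab → closet
closet → garage
garage → lobby
lobby → vault
vault → den
den → loft
loft → sauna
sauna → annex
sauna → hall
hall → attic
attic → kitchen
kitchen → parlor
parlor → pantry
hall → studio
studio → chapel
chapel → study
sauna → terrace
lab → nursery
lab → workshop

lab → closet → garage → lobby → vault → den → loft → sauna → annex → hall → attic → kitchen → parlor → pantry → studio → chapel → study → terrace → nursery → workshop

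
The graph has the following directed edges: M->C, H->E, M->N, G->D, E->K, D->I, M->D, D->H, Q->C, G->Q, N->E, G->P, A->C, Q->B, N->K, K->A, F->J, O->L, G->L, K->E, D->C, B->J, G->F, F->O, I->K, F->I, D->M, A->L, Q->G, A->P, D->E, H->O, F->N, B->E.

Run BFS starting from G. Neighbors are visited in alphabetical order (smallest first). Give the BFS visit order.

Visit G; enqueue D, F, L, P, Q → queue [D, F, L, P, Q]
Visit D; enqueue C, E, H, I, M → queue [F, L, P, Q, C, E, H, I, M]
Visit F; enqueue J, N, O → queue [L, P, Q, C, E, H, I, M, J, N, O]
Visit L → queue [P, Q, C, E, H, I, M, J, N, O]
Visit P → queue [Q, C, E, H, I, M, J, N, O]
Visit Q; enqueue B → queue [C, E, H, I, M, J, N, O, B]
Visit C → queue [E, H, I, M, J, N, O, B]
Visit E; enqueue K → queue [H, I, M, J, N, O, B, K]
Visit H → queue [I, M, J, N, O, B, K]
Visit I → queue [M, J, N, O, B, K]
Visit M → queue [J, N, O, B, K]
Visit J → queue [N, O, B, K]
Visit N → queue [O, B, K]
Visit O → queue [B, K]
Visit B → queue [K]
Visit K; enqueue A → queue [A]
Visit A → queue []

G D F L P Q C E H I M J N O B K A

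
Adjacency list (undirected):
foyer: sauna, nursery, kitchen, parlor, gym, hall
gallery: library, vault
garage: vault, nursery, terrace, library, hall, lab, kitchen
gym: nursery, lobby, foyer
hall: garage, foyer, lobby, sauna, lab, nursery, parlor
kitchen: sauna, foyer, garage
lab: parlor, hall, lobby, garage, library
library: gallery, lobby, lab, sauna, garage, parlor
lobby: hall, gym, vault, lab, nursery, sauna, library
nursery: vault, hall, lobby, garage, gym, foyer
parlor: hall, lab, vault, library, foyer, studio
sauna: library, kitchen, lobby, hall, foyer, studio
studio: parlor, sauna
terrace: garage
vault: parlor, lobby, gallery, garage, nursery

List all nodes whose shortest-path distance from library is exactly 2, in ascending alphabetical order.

foyer, gym, hall, kitchen, nursery, studio, terrace, vault

Level 0: library
Level 1: gallery, garage, lab, lobby, parlor, sauna
Level 2: foyer, gym, hall, kitchen, nursery, studio, terrace, vault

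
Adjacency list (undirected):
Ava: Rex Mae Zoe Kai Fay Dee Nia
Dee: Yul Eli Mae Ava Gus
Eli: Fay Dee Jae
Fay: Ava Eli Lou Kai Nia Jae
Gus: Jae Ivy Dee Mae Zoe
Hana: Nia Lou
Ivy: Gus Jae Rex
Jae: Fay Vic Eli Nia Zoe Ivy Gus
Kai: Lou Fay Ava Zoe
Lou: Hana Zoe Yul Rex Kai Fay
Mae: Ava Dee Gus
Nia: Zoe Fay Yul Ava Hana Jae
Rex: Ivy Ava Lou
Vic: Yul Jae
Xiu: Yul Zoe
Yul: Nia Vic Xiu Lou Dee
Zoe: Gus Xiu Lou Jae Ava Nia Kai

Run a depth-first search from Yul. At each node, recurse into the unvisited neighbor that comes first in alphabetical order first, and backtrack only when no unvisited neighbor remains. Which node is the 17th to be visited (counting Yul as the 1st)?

Vic

Visit Yul
Yul → Dee
Dee → Ava
Ava → Fay
Fay → Eli
Eli → Jae
Jae → Gus
Gus → Ivy
Ivy → Rex
Rex → Lou
Lou → Hana
Hana → Nia
Nia → Zoe
Zoe → Kai
Zoe → Xiu
Gus → Mae
Jae → Vic

Visit order: Yul, Dee, Ava, Fay, Eli, Jae, Gus, Ivy, Rex, Lou, Hana, Nia, Zoe, Kai, Xiu, Mae, Vic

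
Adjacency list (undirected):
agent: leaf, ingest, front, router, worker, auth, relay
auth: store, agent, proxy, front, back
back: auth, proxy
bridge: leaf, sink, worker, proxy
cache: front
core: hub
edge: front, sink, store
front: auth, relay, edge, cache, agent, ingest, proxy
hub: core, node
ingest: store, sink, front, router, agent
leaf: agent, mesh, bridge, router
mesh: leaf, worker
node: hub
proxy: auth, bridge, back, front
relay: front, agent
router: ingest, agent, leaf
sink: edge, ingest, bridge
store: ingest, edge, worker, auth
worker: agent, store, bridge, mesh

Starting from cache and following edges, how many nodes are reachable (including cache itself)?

16

BFS from cache visits: cache, front, agent, auth, edge, ingest, proxy, relay, leaf, router, worker, back, store, sink, bridge, mesh
Reachable nodes: 16 of 19 total.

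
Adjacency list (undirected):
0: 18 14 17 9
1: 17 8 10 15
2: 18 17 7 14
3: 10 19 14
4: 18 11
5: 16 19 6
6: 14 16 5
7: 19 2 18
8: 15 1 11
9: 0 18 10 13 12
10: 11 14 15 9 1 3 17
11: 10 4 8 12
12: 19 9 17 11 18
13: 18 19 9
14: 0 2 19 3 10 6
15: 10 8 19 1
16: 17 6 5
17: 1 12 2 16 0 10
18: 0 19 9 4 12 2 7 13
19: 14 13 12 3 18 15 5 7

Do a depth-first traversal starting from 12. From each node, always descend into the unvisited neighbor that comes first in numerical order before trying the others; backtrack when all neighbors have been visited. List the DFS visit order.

12 → 9 → 0 → 14 → 2 → 7 → 18 → 4 → 11 → 8 → 1 → 10 → 3 → 19 → 5 → 6 → 16 → 17 → 13 → 15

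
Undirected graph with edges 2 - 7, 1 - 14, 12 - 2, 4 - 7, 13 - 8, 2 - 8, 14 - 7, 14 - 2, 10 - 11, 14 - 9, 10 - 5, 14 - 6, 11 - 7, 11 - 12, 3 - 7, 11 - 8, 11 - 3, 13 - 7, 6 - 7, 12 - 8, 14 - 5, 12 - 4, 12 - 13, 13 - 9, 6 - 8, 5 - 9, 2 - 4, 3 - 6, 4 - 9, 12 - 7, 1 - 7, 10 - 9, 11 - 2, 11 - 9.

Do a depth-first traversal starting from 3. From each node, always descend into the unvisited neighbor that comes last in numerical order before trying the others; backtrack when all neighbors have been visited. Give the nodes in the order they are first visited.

3, 11, 12, 13, 9, 14, 7, 6, 8, 2, 4, 1, 5, 10

Visit 3
3 → 11
11 → 12
12 → 13
13 → 9
9 → 14
14 → 7
7 → 6
6 → 8
8 → 2
2 → 4
7 → 1
14 → 5
5 → 10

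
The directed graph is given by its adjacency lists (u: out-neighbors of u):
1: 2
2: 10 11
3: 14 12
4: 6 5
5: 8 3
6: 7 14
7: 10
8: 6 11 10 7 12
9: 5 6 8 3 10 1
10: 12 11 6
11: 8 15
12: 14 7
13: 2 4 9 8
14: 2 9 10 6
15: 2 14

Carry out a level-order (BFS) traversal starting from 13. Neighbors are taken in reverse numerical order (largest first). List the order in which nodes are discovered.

13 9 8 4 2 10 6 5 3 1 12 11 7 14 15

Visit 13; enqueue 9, 8, 4, 2 → queue [9, 8, 4, 2]
Visit 9; enqueue 10, 6, 5, 3, 1 → queue [8, 4, 2, 10, 6, 5, 3, 1]
Visit 8; enqueue 12, 11, 7 → queue [4, 2, 10, 6, 5, 3, 1, 12, 11, 7]
Visit 4 → queue [2, 10, 6, 5, 3, 1, 12, 11, 7]
Visit 2 → queue [10, 6, 5, 3, 1, 12, 11, 7]
Visit 10 → queue [6, 5, 3, 1, 12, 11, 7]
Visit 6; enqueue 14 → queue [5, 3, 1, 12, 11, 7, 14]
Visit 5 → queue [3, 1, 12, 11, 7, 14]
Visit 3 → queue [1, 12, 11, 7, 14]
Visit 1 → queue [12, 11, 7, 14]
Visit 12 → queue [11, 7, 14]
Visit 11; enqueue 15 → queue [7, 14, 15]
Visit 7 → queue [14, 15]
Visit 14 → queue [15]
Visit 15 → queue []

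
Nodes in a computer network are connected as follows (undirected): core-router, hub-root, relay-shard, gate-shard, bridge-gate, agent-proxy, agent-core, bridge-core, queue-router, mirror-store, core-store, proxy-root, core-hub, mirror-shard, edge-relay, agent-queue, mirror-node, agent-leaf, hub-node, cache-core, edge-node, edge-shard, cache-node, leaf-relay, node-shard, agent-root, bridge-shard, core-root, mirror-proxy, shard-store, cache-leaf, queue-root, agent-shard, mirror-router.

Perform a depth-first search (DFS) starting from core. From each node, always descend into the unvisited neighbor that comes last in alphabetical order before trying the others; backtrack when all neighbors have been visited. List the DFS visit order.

core → store → shard → relay → leaf → cache → node → mirror → router → queue → root → proxy → agent → hub → edge → gate → bridge

Visit core
core → store
store → shard
shard → relay
relay → leaf
leaf → cache
cache → node
node → mirror
mirror → router
router → queue
queue → root
root → proxy
proxy → agent
root → hub
node → edge
shard → gate
gate → bridge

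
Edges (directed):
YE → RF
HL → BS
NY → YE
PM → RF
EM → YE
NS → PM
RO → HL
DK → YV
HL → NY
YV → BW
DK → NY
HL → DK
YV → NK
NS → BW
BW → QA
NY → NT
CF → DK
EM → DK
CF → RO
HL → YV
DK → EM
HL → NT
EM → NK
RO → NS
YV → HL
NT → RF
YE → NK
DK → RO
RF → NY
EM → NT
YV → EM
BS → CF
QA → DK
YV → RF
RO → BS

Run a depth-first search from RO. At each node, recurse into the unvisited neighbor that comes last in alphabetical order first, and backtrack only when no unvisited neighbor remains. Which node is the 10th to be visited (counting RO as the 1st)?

QA

Visit RO
RO → NS
NS → PM
PM → RF
RF → NY
NY → YE
YE → NK
NY → NT
NS → BW
BW → QA
QA → DK
DK → YV
YV → HL
HL → BS
BS → CF
YV → EM

Visit order: RO, NS, PM, RF, NY, YE, NK, NT, BW, QA, DK, YV, HL, BS, CF, EM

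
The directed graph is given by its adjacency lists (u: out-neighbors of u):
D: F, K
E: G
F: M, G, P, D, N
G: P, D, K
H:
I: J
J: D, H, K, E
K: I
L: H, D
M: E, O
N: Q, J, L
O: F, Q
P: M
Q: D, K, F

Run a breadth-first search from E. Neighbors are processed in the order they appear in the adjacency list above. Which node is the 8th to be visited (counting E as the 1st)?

I

Visit E; enqueue G → queue [G]
Visit G; enqueue P, D, K → queue [P, D, K]
Visit P; enqueue M → queue [D, K, M]
Visit D; enqueue F → queue [K, M, F]
Visit K; enqueue I → queue [M, F, I]
Visit M; enqueue O → queue [F, I, O]
Visit F; enqueue N → queue [I, O, N]
Visit I; enqueue J → queue [O, N, J]
Visit O; enqueue Q → queue [N, J, Q]
Visit N; enqueue L → queue [J, Q, L]
Visit J; enqueue H → queue [Q, L, H]
Visit Q → queue [L, H]
Visit L → queue [H]
Visit H → queue []

Visit order: E, G, P, D, K, M, F, I, O, N, J, Q, L, H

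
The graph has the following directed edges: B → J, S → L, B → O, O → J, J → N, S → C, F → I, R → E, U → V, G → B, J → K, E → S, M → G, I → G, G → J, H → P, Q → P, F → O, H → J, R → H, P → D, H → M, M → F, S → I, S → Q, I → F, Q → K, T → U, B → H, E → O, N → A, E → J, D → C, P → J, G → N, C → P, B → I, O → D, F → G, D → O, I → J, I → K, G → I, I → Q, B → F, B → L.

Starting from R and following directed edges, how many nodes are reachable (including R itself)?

19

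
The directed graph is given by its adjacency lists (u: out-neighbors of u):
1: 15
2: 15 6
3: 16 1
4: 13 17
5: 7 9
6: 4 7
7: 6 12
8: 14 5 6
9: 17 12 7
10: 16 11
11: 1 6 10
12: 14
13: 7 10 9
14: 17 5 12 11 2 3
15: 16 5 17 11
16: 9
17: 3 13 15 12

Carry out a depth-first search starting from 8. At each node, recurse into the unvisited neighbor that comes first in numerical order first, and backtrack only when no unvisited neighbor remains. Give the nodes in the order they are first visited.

8, 5, 7, 6, 4, 13, 9, 12, 14, 2, 15, 11, 1, 10, 16, 17, 3

Visit 8
8 → 5
5 → 7
7 → 6
6 → 4
4 → 13
13 → 9
9 → 12
12 → 14
14 → 2
2 → 15
15 → 11
11 → 1
11 → 10
10 → 16
15 → 17
17 → 3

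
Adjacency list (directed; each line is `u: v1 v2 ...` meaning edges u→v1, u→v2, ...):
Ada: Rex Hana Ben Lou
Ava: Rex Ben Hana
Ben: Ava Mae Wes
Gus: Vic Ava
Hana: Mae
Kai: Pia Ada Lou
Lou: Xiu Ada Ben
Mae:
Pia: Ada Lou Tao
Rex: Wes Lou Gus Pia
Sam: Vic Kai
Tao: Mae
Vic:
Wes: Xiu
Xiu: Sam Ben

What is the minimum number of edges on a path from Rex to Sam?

3

Level 0: Rex
Level 1: Gus, Lou, Pia, Wes
Level 2: Ada, Ava, Ben, Tao, Vic, Xiu
Level 3: Hana, Mae, Sam
Level 4: Kai
Sam first appears at level 3.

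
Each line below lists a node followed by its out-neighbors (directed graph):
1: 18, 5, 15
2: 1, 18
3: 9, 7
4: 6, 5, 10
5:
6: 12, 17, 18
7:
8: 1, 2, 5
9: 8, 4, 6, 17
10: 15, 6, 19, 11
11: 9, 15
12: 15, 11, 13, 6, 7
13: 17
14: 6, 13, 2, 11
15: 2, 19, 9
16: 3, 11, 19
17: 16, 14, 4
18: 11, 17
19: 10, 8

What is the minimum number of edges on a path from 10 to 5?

3

Level 0: 10
Level 1: 6, 11, 15, 19
Level 2: 2, 8, 9, 12, 17, 18
Level 3: 1, 4, 5, 7, 13, 14, 16
Level 4: 3
5 first appears at level 3.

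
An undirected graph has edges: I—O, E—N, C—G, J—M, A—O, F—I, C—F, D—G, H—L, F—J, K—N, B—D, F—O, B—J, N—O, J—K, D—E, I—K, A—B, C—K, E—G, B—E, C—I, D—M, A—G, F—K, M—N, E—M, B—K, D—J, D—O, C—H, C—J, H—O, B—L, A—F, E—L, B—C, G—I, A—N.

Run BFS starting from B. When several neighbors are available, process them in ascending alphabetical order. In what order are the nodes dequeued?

Visit B; enqueue A, C, D, E, J, K, L → queue [A, C, D, E, J, K, L]
Visit A; enqueue F, G, N, O → queue [C, D, E, J, K, L, F, G, N, O]
Visit C; enqueue H, I → queue [D, E, J, K, L, F, G, N, O, H, I]
Visit D; enqueue M → queue [E, J, K, L, F, G, N, O, H, I, M]
Visit E → queue [J, K, L, F, G, N, O, H, I, M]
Visit J → queue [K, L, F, G, N, O, H, I, M]
Visit K → queue [L, F, G, N, O, H, I, M]
Visit L → queue [F, G, N, O, H, I, M]
Visit F → queue [G, N, O, H, I, M]
Visit G → queue [N, O, H, I, M]
Visit N → queue [O, H, I, M]
Visit O → queue [H, I, M]
Visit H → queue [I, M]
Visit I → queue [M]
Visit M → queue []

B -> A -> C -> D -> E -> J -> K -> L -> F -> G -> N -> O -> H -> I -> M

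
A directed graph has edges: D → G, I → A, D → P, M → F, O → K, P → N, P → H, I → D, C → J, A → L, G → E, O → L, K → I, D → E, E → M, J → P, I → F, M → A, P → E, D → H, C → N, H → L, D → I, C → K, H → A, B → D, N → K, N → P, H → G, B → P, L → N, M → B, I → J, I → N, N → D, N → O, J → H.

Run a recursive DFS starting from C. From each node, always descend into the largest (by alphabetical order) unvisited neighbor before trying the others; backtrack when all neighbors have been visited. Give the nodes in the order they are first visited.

Visit C
C → N
N → P
P → H
H → L
H → G
G → E
E → M
M → F
M → B
B → D
D → I
I → J
I → A
N → O
O → K

C -> N -> P -> H -> L -> G -> E -> M -> F -> B -> D -> I -> J -> A -> O -> K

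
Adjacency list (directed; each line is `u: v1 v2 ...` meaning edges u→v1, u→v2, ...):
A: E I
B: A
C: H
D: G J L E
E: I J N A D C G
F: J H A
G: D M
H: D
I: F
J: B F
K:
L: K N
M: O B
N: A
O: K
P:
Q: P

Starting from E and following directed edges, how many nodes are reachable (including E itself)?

15

BFS from E visits: E, N, J, I, G, D, C, A, F, B, M, L, H, O, K
Reachable nodes: 15 of 17 total.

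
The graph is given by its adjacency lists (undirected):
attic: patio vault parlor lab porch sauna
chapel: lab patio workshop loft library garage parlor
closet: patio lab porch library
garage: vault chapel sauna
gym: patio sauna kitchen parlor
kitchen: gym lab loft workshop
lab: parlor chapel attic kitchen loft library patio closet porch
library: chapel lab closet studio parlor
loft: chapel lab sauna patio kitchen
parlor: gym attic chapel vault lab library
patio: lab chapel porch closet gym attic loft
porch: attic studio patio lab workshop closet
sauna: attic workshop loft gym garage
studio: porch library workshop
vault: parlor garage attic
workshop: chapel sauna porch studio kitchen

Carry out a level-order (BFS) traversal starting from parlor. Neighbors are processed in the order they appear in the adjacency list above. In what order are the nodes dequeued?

Visit parlor; enqueue gym, attic, chapel, vault, lab, library → queue [gym, attic, chapel, vault, lab, library]
Visit gym; enqueue patio, sauna, kitchen → queue [attic, chapel, vault, lab, library, patio, sauna, kitchen]
Visit attic; enqueue porch → queue [chapel, vault, lab, library, patio, sauna, kitchen, porch]
Visit chapel; enqueue workshop, loft, garage → queue [vault, lab, library, patio, sauna, kitchen, porch, workshop, loft, garage]
Visit vault → queue [lab, library, patio, sauna, kitchen, porch, workshop, loft, garage]
Visit lab; enqueue closet → queue [library, patio, sauna, kitchen, porch, workshop, loft, garage, closet]
Visit library; enqueue studio → queue [patio, sauna, kitchen, porch, workshop, loft, garage, closet, studio]
Visit patio → queue [sauna, kitchen, porch, workshop, loft, garage, closet, studio]
Visit sauna → queue [kitchen, porch, workshop, loft, garage, closet, studio]
Visit kitchen → queue [porch, workshop, loft, garage, closet, studio]
Visit porch → queue [workshop, loft, garage, closet, studio]
Visit workshop → queue [loft, garage, closet, studio]
Visit loft → queue [garage, closet, studio]
Visit garage → queue [closet, studio]
Visit closet → queue [studio]
Visit studio → queue []

parlor gym attic chapel vault lab library patio sauna kitchen porch workshop loft garage closet studio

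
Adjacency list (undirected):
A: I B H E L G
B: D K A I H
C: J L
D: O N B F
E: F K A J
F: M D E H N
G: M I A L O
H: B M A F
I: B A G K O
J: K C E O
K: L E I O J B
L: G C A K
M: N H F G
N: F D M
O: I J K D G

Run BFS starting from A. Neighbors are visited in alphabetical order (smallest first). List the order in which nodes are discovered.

Visit A; enqueue B, E, G, H, I, L → queue [B, E, G, H, I, L]
Visit B; enqueue D, K → queue [E, G, H, I, L, D, K]
Visit E; enqueue F, J → queue [G, H, I, L, D, K, F, J]
Visit G; enqueue M, O → queue [H, I, L, D, K, F, J, M, O]
Visit H → queue [I, L, D, K, F, J, M, O]
Visit I → queue [L, D, K, F, J, M, O]
Visit L; enqueue C → queue [D, K, F, J, M, O, C]
Visit D; enqueue N → queue [K, F, J, M, O, C, N]
Visit K → queue [F, J, M, O, C, N]
Visit F → queue [J, M, O, C, N]
Visit J → queue [M, O, C, N]
Visit M → queue [O, C, N]
Visit O → queue [C, N]
Visit C → queue [N]
Visit N → queue []

A, B, E, G, H, I, L, D, K, F, J, M, O, C, N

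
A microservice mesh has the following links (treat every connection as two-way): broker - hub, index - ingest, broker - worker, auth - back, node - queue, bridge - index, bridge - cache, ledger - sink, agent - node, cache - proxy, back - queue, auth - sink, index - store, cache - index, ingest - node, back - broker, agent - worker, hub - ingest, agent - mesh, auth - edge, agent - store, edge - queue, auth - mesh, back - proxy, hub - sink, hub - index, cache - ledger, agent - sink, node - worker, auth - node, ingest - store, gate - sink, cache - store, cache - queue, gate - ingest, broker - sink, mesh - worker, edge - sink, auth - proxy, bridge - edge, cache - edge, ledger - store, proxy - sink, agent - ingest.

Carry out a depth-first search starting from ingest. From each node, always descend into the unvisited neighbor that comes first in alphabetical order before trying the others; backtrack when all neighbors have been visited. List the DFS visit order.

ingest agent mesh auth back broker hub index bridge cache edge queue node worker sink gate ledger store proxy

Visit ingest
ingest → agent
agent → mesh
mesh → auth
auth → back
back → broker
broker → hub
hub → index
index → bridge
bridge → cache
cache → edge
edge → queue
queue → node
node → worker
edge → sink
sink → gate
sink → ledger
ledger → store
sink → proxy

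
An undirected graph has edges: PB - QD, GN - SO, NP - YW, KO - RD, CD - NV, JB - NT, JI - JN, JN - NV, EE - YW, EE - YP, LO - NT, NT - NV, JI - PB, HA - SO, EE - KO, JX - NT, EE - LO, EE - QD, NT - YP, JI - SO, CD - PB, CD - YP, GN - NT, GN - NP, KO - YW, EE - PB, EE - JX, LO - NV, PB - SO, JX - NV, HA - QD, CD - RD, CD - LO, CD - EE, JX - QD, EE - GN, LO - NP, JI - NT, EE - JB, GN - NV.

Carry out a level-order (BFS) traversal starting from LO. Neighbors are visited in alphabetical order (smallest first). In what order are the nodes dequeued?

LO CD EE NP NT NV PB RD YP GN JB JX KO QD YW JI JN SO HA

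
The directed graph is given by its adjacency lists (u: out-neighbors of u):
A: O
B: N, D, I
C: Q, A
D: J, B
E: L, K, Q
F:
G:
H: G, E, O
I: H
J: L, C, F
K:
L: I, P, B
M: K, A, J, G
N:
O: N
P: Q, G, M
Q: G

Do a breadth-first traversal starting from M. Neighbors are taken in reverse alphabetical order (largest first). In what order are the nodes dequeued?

Visit M; enqueue K, J, G, A → queue [K, J, G, A]
Visit K → queue [J, G, A]
Visit J; enqueue L, F, C → queue [G, A, L, F, C]
Visit G → queue [A, L, F, C]
Visit A; enqueue O → queue [L, F, C, O]
Visit L; enqueue P, I, B → queue [F, C, O, P, I, B]
Visit F → queue [C, O, P, I, B]
Visit C; enqueue Q → queue [O, P, I, B, Q]
Visit O; enqueue N → queue [P, I, B, Q, N]
Visit P → queue [I, B, Q, N]
Visit I; enqueue H → queue [B, Q, N, H]
Visit B; enqueue D → queue [Q, N, H, D]
Visit Q → queue [N, H, D]
Visit N → queue [H, D]
Visit H; enqueue E → queue [D, E]
Visit D → queue [E]
Visit E → queue []

M, K, J, G, A, L, F, C, O, P, I, B, Q, N, H, D, E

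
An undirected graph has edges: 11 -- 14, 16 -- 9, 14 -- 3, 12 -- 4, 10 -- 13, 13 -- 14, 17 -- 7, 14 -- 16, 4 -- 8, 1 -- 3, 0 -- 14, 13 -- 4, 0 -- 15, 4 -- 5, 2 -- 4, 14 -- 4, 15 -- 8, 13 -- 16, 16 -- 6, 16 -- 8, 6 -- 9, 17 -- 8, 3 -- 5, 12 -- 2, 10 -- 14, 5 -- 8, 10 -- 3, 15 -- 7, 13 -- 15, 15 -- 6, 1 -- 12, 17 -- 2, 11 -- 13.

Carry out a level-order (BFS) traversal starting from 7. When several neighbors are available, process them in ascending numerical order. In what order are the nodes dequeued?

Visit 7; enqueue 15, 17 → queue [15, 17]
Visit 15; enqueue 0, 6, 8, 13 → queue [17, 0, 6, 8, 13]
Visit 17; enqueue 2 → queue [0, 6, 8, 13, 2]
Visit 0; enqueue 14 → queue [6, 8, 13, 2, 14]
Visit 6; enqueue 9, 16 → queue [8, 13, 2, 14, 9, 16]
Visit 8; enqueue 4, 5 → queue [13, 2, 14, 9, 16, 4, 5]
Visit 13; enqueue 10, 11 → queue [2, 14, 9, 16, 4, 5, 10, 11]
Visit 2; enqueue 12 → queue [14, 9, 16, 4, 5, 10, 11, 12]
Visit 14; enqueue 3 → queue [9, 16, 4, 5, 10, 11, 12, 3]
Visit 9 → queue [16, 4, 5, 10, 11, 12, 3]
Visit 16 → queue [4, 5, 10, 11, 12, 3]
Visit 4 → queue [5, 10, 11, 12, 3]
Visit 5 → queue [10, 11, 12, 3]
Visit 10 → queue [11, 12, 3]
Visit 11 → queue [12, 3]
Visit 12; enqueue 1 → queue [3, 1]
Visit 3 → queue [1]
Visit 1 → queue []

7 15 17 0 6 8 13 2 14 9 16 4 5 10 11 12 3 1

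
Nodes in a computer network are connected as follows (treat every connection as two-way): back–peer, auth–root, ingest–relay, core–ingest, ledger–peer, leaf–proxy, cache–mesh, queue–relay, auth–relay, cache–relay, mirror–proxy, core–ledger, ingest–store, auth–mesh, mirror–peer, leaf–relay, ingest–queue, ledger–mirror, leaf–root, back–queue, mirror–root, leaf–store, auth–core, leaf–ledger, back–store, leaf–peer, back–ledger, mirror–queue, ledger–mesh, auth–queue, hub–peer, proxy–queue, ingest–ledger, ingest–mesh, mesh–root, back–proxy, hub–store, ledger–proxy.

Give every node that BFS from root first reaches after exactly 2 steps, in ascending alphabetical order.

cache, core, ingest, ledger, peer, proxy, queue, relay, store

Level 0: root
Level 1: auth, leaf, mesh, mirror
Level 2: cache, core, ingest, ledger, peer, proxy, queue, relay, store
Level 3: back, hub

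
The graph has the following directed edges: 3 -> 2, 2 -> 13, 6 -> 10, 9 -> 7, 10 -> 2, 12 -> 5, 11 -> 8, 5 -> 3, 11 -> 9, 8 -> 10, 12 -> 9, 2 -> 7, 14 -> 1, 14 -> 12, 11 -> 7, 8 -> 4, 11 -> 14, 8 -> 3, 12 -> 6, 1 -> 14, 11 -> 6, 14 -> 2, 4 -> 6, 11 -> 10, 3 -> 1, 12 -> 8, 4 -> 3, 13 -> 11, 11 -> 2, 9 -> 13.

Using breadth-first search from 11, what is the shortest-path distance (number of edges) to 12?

Level 0: 11
Level 1: 2, 6, 7, 8, 9, 10, 14
Level 2: 1, 3, 4, 12, 13
Level 3: 5
12 first appears at level 2.

2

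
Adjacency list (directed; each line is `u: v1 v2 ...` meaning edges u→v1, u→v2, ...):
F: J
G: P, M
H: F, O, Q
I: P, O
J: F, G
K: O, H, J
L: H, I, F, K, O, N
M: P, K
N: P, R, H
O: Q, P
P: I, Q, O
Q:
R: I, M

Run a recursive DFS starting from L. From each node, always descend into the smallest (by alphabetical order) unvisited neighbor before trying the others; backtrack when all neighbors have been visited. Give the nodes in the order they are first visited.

L, F, J, G, M, K, H, O, P, I, Q, N, R

Visit L
L → F
F → J
J → G
G → M
M → K
K → H
H → O
O → P
P → I
P → Q
L → N
N → R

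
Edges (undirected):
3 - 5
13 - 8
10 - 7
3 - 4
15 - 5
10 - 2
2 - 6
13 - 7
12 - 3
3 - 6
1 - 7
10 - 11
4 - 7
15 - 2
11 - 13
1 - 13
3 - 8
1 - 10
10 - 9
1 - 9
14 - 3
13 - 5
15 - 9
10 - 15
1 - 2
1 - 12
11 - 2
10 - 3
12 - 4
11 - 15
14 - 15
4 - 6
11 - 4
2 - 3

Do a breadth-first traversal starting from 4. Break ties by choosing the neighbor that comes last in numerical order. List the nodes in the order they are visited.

Visit 4; enqueue 12, 11, 7, 6, 3 → queue [12, 11, 7, 6, 3]
Visit 12; enqueue 1 → queue [11, 7, 6, 3, 1]
Visit 11; enqueue 15, 13, 10, 2 → queue [7, 6, 3, 1, 15, 13, 10, 2]
Visit 7 → queue [6, 3, 1, 15, 13, 10, 2]
Visit 6 → queue [3, 1, 15, 13, 10, 2]
Visit 3; enqueue 14, 8, 5 → queue [1, 15, 13, 10, 2, 14, 8, 5]
Visit 1; enqueue 9 → queue [15, 13, 10, 2, 14, 8, 5, 9]
Visit 15 → queue [13, 10, 2, 14, 8, 5, 9]
Visit 13 → queue [10, 2, 14, 8, 5, 9]
Visit 10 → queue [2, 14, 8, 5, 9]
Visit 2 → queue [14, 8, 5, 9]
Visit 14 → queue [8, 5, 9]
Visit 8 → queue [5, 9]
Visit 5 → queue [9]
Visit 9 → queue []

4, 12, 11, 7, 6, 3, 1, 15, 13, 10, 2, 14, 8, 5, 9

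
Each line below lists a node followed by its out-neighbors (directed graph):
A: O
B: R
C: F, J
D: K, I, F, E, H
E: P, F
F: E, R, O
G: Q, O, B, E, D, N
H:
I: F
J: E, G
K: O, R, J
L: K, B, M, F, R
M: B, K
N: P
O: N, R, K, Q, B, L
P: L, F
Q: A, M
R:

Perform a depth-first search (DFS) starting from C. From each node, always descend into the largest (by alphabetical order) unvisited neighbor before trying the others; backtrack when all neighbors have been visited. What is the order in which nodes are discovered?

C, J, G, Q, M, K, R, O, N, P, L, F, E, B, A, D, I, H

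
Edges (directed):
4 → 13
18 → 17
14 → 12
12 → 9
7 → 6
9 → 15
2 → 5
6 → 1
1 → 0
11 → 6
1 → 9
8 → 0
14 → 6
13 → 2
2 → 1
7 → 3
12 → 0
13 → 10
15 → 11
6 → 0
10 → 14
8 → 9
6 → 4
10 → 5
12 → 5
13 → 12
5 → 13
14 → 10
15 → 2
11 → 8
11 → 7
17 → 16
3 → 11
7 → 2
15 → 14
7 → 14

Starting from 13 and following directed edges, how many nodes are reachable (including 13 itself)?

BFS from 13 visits: 13, 2, 10, 12, 1, 5, 14, 0, 9, 6, 15, 4, 11, 7, 8, 3
Reachable nodes: 16 of 19 total.

16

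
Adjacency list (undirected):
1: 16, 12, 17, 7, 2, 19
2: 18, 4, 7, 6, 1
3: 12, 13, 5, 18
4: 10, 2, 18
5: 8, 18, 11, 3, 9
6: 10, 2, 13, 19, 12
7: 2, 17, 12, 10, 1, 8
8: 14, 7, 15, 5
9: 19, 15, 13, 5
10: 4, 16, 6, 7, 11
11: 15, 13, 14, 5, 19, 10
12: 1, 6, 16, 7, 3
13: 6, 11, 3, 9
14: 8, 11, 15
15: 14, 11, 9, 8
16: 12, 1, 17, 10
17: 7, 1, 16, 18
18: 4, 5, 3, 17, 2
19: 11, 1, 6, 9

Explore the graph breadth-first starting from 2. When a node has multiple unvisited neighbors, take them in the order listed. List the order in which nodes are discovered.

2 18 4 7 6 1 5 3 17 10 12 8 13 19 16 11 9 14 15

Visit 2; enqueue 18, 4, 7, 6, 1 → queue [18, 4, 7, 6, 1]
Visit 18; enqueue 5, 3, 17 → queue [4, 7, 6, 1, 5, 3, 17]
Visit 4; enqueue 10 → queue [7, 6, 1, 5, 3, 17, 10]
Visit 7; enqueue 12, 8 → queue [6, 1, 5, 3, 17, 10, 12, 8]
Visit 6; enqueue 13, 19 → queue [1, 5, 3, 17, 10, 12, 8, 13, 19]
Visit 1; enqueue 16 → queue [5, 3, 17, 10, 12, 8, 13, 19, 16]
Visit 5; enqueue 11, 9 → queue [3, 17, 10, 12, 8, 13, 19, 16, 11, 9]
Visit 3 → queue [17, 10, 12, 8, 13, 19, 16, 11, 9]
Visit 17 → queue [10, 12, 8, 13, 19, 16, 11, 9]
Visit 10 → queue [12, 8, 13, 19, 16, 11, 9]
Visit 12 → queue [8, 13, 19, 16, 11, 9]
Visit 8; enqueue 14, 15 → queue [13, 19, 16, 11, 9, 14, 15]
Visit 13 → queue [19, 16, 11, 9, 14, 15]
Visit 19 → queue [16, 11, 9, 14, 15]
Visit 16 → queue [11, 9, 14, 15]
Visit 11 → queue [9, 14, 15]
Visit 9 → queue [14, 15]
Visit 14 → queue [15]
Visit 15 → queue []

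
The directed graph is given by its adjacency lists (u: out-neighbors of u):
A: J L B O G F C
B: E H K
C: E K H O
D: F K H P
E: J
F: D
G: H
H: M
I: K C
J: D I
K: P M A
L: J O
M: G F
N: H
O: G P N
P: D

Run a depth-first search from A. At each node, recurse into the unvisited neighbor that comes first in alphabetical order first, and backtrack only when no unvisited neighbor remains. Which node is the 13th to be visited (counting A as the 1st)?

Visit A
A → B
B → E
E → J
J → D
D → F
D → H
H → M
M → G
D → K
K → P
J → I
I → C
C → O
O → N
A → L

Visit order: A, B, E, J, D, F, H, M, G, K, P, I, C, O, N, L

C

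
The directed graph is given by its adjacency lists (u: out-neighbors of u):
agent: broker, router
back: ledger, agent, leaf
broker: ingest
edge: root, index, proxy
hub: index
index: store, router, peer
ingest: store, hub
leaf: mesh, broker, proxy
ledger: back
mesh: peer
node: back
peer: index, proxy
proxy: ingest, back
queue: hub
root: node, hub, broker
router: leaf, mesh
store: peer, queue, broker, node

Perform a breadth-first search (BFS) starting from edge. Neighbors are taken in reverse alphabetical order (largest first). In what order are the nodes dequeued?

edge, root, proxy, index, node, hub, broker, ingest, back, store, router, peer, ledger, leaf, agent, queue, mesh

Visit edge; enqueue root, proxy, index → queue [root, proxy, index]
Visit root; enqueue node, hub, broker → queue [proxy, index, node, hub, broker]
Visit proxy; enqueue ingest, back → queue [index, node, hub, broker, ingest, back]
Visit index; enqueue store, router, peer → queue [node, hub, broker, ingest, back, store, router, peer]
Visit node → queue [hub, broker, ingest, back, store, router, peer]
Visit hub → queue [broker, ingest, back, store, router, peer]
Visit broker → queue [ingest, back, store, router, peer]
Visit ingest → queue [back, store, router, peer]
Visit back; enqueue ledger, leaf, agent → queue [store, router, peer, ledger, leaf, agent]
Visit store; enqueue queue → queue [router, peer, ledger, leaf, agent, queue]
Visit router; enqueue mesh → queue [peer, ledger, leaf, agent, queue, mesh]
Visit peer → queue [ledger, leaf, agent, queue, mesh]
Visit ledger → queue [leaf, agent, queue, mesh]
Visit leaf → queue [agent, queue, mesh]
Visit agent → queue [queue, mesh]
Visit queue → queue [mesh]
Visit mesh → queue []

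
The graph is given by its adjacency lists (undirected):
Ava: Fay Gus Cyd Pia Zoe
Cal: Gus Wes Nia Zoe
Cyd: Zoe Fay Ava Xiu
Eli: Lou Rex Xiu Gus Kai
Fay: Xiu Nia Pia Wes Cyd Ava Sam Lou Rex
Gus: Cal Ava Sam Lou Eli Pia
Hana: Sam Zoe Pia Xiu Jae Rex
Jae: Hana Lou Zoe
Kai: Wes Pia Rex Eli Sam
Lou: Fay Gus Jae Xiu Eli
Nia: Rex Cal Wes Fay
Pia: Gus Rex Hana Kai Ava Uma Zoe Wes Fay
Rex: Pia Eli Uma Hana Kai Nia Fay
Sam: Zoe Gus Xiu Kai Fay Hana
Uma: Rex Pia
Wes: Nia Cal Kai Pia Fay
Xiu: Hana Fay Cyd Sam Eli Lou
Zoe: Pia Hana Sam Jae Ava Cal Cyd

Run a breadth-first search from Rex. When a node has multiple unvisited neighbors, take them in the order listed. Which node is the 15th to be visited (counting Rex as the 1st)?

Sam

Visit Rex; enqueue Pia, Eli, Uma, Hana, Kai, Nia, Fay → queue [Pia, Eli, Uma, Hana, Kai, Nia, Fay]
Visit Pia; enqueue Gus, Ava, Zoe, Wes → queue [Eli, Uma, Hana, Kai, Nia, Fay, Gus, Ava, Zoe, Wes]
Visit Eli; enqueue Lou, Xiu → queue [Uma, Hana, Kai, Nia, Fay, Gus, Ava, Zoe, Wes, Lou, Xiu]
Visit Uma → queue [Hana, Kai, Nia, Fay, Gus, Ava, Zoe, Wes, Lou, Xiu]
Visit Hana; enqueue Sam, Jae → queue [Kai, Nia, Fay, Gus, Ava, Zoe, Wes, Lou, Xiu, Sam, Jae]
Visit Kai → queue [Nia, Fay, Gus, Ava, Zoe, Wes, Lou, Xiu, Sam, Jae]
Visit Nia; enqueue Cal → queue [Fay, Gus, Ava, Zoe, Wes, Lou, Xiu, Sam, Jae, Cal]
Visit Fay; enqueue Cyd → queue [Gus, Ava, Zoe, Wes, Lou, Xiu, Sam, Jae, Cal, Cyd]
Visit Gus → queue [Ava, Zoe, Wes, Lou, Xiu, Sam, Jae, Cal, Cyd]
Visit Ava → queue [Zoe, Wes, Lou, Xiu, Sam, Jae, Cal, Cyd]
Visit Zoe → queue [Wes, Lou, Xiu, Sam, Jae, Cal, Cyd]
Visit Wes → queue [Lou, Xiu, Sam, Jae, Cal, Cyd]
Visit Lou → queue [Xiu, Sam, Jae, Cal, Cyd]
Visit Xiu → queue [Sam, Jae, Cal, Cyd]
Visit Sam → queue [Jae, Cal, Cyd]
Visit Jae → queue [Cal, Cyd]
Visit Cal → queue [Cyd]
Visit Cyd → queue []

Visit order: Rex, Pia, Eli, Uma, Hana, Kai, Nia, Fay, Gus, Ava, Zoe, Wes, Lou, Xiu, Sam, Jae, Cal, Cyd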